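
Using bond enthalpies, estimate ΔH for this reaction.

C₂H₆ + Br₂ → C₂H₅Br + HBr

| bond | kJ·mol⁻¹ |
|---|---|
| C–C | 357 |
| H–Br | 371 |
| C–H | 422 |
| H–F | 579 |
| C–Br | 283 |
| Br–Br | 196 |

ΔH ≈ −36 kJ

Bonds broken (reactants):
  Br–Br: 1 × 196 = 196
  C–C: 1 × 357 = 357
  C–H: 6 × 422 = 2532
  Σ(broken) = 3085 kJ
Bonds formed (products):
  C–Br: 1 × 283 = 283
  C–C: 1 × 357 = 357
  C–H: 5 × 422 = 2110
  H–Br: 1 × 371 = 371
  Σ(formed) = 3121 kJ
ΔH = Σ(broken) − Σ(formed) = 3085 − 3121 = −36 kJ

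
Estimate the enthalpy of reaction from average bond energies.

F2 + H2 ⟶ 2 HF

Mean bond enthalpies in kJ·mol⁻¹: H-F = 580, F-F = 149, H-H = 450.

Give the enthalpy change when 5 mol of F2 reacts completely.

ΔH = −2805 kJ

Bonds broken (reactants):
  F-F: 1 × 149 = 149
  H-H: 1 × 450 = 450
  Σ(broken) = 599 kJ
Bonds formed (products):
  H-F: 2 × 580 = 1160
  Σ(formed) = 1160 kJ
ΔH = Σ(broken) − Σ(formed) = 599 − 1160 = −561 kJ
For 5× the reaction as written: 5 × (−561) = −2805 kJ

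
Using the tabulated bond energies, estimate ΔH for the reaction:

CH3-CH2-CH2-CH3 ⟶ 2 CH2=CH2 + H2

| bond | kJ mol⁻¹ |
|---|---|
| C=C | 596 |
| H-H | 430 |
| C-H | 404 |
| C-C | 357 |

Bonds broken (reactants):
  C-C: 3 × 357 = 1071
  C-H: 10 × 404 = 4040
  Σ(broken) = 5111 kJ
Bonds formed (products):
  C-H: 8 × 404 = 3232
  C=C: 2 × 596 = 1192
  H-H: 1 × 430 = 430
  Σ(formed) = 4854 kJ
ΔH = Σ(broken) − Σ(formed) = 5111 − 4854 = +257 kJ

ΔH ≈ +257 kJ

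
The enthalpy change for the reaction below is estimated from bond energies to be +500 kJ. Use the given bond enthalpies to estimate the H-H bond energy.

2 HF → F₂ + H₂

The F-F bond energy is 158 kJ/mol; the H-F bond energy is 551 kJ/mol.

Let D be the H-H bond energy.
Σ(broken) = 2×551 = 1102
Σ(formed) = 1×158 + 1×D = 158 + D
ΔH = Σ(broken) − Σ(formed) = (1102) − (158 + D) = +944 − D
Setting this equal to +500 kJ gives D = 444 kJ/mol.

D(H-H) ≈ 444 kJ/mol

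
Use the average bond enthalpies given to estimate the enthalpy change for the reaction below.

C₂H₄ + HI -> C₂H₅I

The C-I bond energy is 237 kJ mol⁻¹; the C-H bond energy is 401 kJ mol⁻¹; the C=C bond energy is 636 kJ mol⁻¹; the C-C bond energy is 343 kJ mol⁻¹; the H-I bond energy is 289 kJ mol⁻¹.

Bonds broken (reactants):
  C-H: 4 × 401 = 1604
  C=C: 1 × 636 = 636
  H-I: 1 × 289 = 289
  Σ(broken) = 2529 kJ
Bonds formed (products):
  C-C: 1 × 343 = 343
  C-H: 5 × 401 = 2005
  C-I: 1 × 237 = 237
  Σ(formed) = 2585 kJ
ΔH = Σ(broken) − Σ(formed) = 2529 − 2585 = −56 kJ

ΔH ≈ −56 kJ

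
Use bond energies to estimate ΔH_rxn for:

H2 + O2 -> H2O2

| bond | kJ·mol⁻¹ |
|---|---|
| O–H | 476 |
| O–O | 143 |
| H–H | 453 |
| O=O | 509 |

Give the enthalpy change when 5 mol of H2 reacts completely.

Bonds broken (reactants):
  H–H: 1 × 453 = 453
  O=O: 1 × 509 = 509
  Σ(broken) = 962 kJ
Bonds formed (products):
  O–H: 2 × 476 = 952
  O–O: 1 × 143 = 143
  Σ(formed) = 1095 kJ
ΔH = Σ(broken) − Σ(formed) = 962 − 1095 = −133 kJ
For 5× the reaction as written: 5 × (−133) = −665 kJ

ΔH = −665 kJ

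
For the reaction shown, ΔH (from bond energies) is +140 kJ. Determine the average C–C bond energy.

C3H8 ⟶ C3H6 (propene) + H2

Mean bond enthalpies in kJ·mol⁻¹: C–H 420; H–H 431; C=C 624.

D(C–C) ≈ 355 kJ/mol

Let D be the C–C bond energy.
Σ(broken) = 2×D + 8×420 = 3360 + 2D
Σ(formed) = 1×D + 6×420 + 1×624 + 1×431 = 3575 + D
ΔH = Σ(broken) − Σ(formed) = (3360 + 2D) − (3575 + D) = −215 + D
Setting this equal to +140 kJ gives D = 355 kJ/mol.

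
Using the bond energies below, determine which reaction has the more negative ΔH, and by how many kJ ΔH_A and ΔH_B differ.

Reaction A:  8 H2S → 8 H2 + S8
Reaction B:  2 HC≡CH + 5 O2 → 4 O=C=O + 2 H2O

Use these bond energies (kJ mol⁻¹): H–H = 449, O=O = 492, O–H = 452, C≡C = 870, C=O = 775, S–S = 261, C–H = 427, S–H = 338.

Reaction A:
  Bonds broken (reactants):
    S–H: 16 × 338 = 5408
    Σ(broken) = 5408 kJ
  Bonds formed (products):
    H–H: 8 × 449 = 3592
    S–S: 8 × 261 = 2088
    Σ(formed) = 5680 kJ
  ΔH_A = 5408 − 5680 = −272 kJ
Reaction B:
  Bonds broken (reactants):
    C≡C: 2 × 870 = 1740
    C–H: 4 × 427 = 1708
    O=O: 5 × 492 = 2460
    Σ(broken) = 5908 kJ
  Bonds formed (products):
    C=O: 8 × 775 = 6200
    O–H: 4 × 452 = 1808
    Σ(formed) = 8008 kJ
  ΔH_B = 5908 − 8008 = −2100 kJ
ΔH_A − ΔH_B = +1828 kJ, so reaction B has the more negative ΔH; |ΔH_A − ΔH_B| = 1828 kJ.

Reaction B, by 1828 kJ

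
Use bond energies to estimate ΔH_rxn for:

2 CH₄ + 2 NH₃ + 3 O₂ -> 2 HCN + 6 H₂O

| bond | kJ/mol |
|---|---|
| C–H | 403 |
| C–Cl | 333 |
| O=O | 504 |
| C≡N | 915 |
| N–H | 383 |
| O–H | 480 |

ΔH ≈ −1362 kJ

Bonds broken (reactants):
  C–H: 8 × 403 = 3224
  N–H: 6 × 383 = 2298
  O=O: 3 × 504 = 1512
  Σ(broken) = 7034 kJ
Bonds formed (products):
  C≡N: 2 × 915 = 1830
  C–H: 2 × 403 = 806
  O–H: 12 × 480 = 5760
  Σ(formed) = 8396 kJ
ΔH = Σ(broken) − Σ(formed) = 7034 − 8396 = −1362 kJ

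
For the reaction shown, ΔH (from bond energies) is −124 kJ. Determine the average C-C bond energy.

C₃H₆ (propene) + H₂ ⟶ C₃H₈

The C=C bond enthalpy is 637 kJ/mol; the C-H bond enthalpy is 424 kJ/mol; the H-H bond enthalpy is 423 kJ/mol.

Let D be the C-C bond energy.
Σ(broken) = 1×D + 6×424 + 1×637 + 1×423 = 3604 + D
Σ(formed) = 2×D + 8×424 = 3392 + 2D
ΔH = Σ(broken) − Σ(formed) = (3604 + D) − (3392 + 2D) = +212 − D
Setting this equal to −124 kJ gives D = 336 kJ/mol.

D(C-C) ≈ 336 kJ/mol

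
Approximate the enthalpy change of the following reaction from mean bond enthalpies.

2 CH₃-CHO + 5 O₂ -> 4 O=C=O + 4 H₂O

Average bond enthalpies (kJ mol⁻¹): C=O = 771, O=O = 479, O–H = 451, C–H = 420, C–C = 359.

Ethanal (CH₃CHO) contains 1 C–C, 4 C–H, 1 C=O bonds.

ΔH ≈ −1761 kJ

Bonds broken (reactants):
  C–C: 2 × 359 = 718
  C–H: 8 × 420 = 3360
  C=O: 2 × 771 = 1542
  O=O: 5 × 479 = 2395
  Σ(broken) = 8015 kJ
Bonds formed (products):
  C=O: 8 × 771 = 6168
  O–H: 8 × 451 = 3608
  Σ(formed) = 9776 kJ
ΔH = Σ(broken) − Σ(formed) = 8015 − 9776 = −1761 kJ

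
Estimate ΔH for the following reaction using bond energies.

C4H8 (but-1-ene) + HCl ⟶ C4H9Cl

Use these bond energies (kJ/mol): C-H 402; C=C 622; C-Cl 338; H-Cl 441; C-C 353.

Bonds broken (reactants):
  C-C: 2 × 353 = 706
  C-H: 8 × 402 = 3216
  C=C: 1 × 622 = 622
  H-Cl: 1 × 441 = 441
  Σ(broken) = 4985 kJ
Bonds formed (products):
  C-C: 3 × 353 = 1059
  C-Cl: 1 × 338 = 338
  C-H: 9 × 402 = 3618
  Σ(formed) = 5015 kJ
ΔH = Σ(broken) − Σ(formed) = 4985 − 5015 = −30 kJ

ΔH ≈ −30 kJ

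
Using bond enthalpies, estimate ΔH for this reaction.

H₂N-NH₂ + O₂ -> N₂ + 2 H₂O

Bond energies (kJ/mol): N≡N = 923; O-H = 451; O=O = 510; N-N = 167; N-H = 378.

Bonds broken (reactants):
  N-H: 4 × 378 = 1512
  N-N: 1 × 167 = 167
  O=O: 1 × 510 = 510
  Σ(broken) = 2189 kJ
Bonds formed (products):
  N≡N: 1 × 923 = 923
  O-H: 4 × 451 = 1804
  Σ(formed) = 2727 kJ
ΔH = Σ(broken) − Σ(formed) = 2189 − 2727 = −538 kJ

ΔH ≈ −538 kJ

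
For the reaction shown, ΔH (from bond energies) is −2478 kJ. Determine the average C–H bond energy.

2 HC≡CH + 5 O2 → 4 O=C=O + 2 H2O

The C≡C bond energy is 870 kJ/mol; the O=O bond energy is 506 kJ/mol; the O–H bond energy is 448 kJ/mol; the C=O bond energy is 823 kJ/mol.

D(C–H) ≈ 407 kJ/mol

Let D be the C–H bond energy.
Σ(broken) = 2×870 + 4×D + 5×506 = 4270 + 4D
Σ(formed) = 8×823 + 4×448 = 8376
ΔH = Σ(broken) − Σ(formed) = (4270 + 4D) − (8376) = −4106 + 4D
Setting this equal to −2478 kJ gives 4D = 1628, so D = 407 kJ/mol.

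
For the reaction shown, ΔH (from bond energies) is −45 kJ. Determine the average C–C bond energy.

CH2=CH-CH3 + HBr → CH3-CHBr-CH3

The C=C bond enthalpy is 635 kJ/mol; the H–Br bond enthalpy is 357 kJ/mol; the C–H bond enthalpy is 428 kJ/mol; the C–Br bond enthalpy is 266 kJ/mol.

D(C–C) ≈ 343 kJ/mol

Let D be the C–C bond energy.
Σ(broken) = 1×D + 6×428 + 1×635 + 1×357 = 3560 + D
Σ(formed) = 1×266 + 2×D + 7×428 = 3262 + 2D
ΔH = Σ(broken) − Σ(formed) = (3560 + D) − (3262 + 2D) = +298 − D
Setting this equal to −45 kJ gives D = 343 kJ/mol.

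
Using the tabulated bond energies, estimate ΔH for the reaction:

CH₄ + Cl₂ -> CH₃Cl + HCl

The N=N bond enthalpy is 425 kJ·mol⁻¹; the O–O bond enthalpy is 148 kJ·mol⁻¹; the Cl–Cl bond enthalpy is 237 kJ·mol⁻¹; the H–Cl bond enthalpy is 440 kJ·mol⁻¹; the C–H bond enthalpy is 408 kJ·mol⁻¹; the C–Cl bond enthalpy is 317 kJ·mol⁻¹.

Bonds broken (reactants):
  C–H: 4 × 408 = 1632
  Cl–Cl: 1 × 237 = 237
  Σ(broken) = 1869 kJ
Bonds formed (products):
  C–Cl: 1 × 317 = 317
  C–H: 3 × 408 = 1224
  H–Cl: 1 × 440 = 440
  Σ(formed) = 1981 kJ
ΔH = Σ(broken) − Σ(formed) = 1869 − 1981 = −112 kJ

ΔH ≈ −112 kJ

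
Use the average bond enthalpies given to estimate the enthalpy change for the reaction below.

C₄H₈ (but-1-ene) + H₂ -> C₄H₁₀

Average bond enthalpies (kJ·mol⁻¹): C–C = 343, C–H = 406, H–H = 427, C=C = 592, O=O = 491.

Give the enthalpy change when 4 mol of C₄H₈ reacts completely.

ΔH = −544 kJ

Bonds broken (reactants):
  C–C: 2 × 343 = 686
  C–H: 8 × 406 = 3248
  C=C: 1 × 592 = 592
  H–H: 1 × 427 = 427
  Σ(broken) = 4953 kJ
Bonds formed (products):
  C–C: 3 × 343 = 1029
  C–H: 10 × 406 = 4060
  Σ(formed) = 5089 kJ
ΔH = Σ(broken) − Σ(formed) = 4953 − 5089 = −136 kJ
For 4× the reaction as written: 4 × (−136) = −544 kJ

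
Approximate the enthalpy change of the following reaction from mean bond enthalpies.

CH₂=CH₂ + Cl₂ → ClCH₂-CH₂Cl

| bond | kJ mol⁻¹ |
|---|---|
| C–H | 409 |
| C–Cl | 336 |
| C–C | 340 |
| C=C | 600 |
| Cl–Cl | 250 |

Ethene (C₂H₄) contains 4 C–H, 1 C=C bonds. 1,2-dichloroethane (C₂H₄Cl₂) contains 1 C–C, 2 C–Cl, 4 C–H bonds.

ΔH ≈ −162 kJ

Bonds broken (reactants):
  C–H: 4 × 409 = 1636
  C=C: 1 × 600 = 600
  Cl–Cl: 1 × 250 = 250
  Σ(broken) = 2486 kJ
Bonds formed (products):
  C–C: 1 × 340 = 340
  C–Cl: 2 × 336 = 672
  C–H: 4 × 409 = 1636
  Σ(formed) = 2648 kJ
ΔH = Σ(broken) − Σ(formed) = 2486 − 2648 = −162 kJ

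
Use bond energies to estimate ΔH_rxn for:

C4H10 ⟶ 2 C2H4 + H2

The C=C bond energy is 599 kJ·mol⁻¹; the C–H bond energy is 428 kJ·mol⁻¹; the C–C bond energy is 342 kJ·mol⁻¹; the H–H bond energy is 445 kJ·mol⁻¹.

ΔH ≈ +239 kJ

Bonds broken (reactants):
  C–C: 3 × 342 = 1026
  C–H: 10 × 428 = 4280
  Σ(broken) = 5306 kJ
Bonds formed (products):
  C–H: 8 × 428 = 3424
  C=C: 2 × 599 = 1198
  H–H: 1 × 445 = 445
  Σ(formed) = 5067 kJ
ΔH = Σ(broken) − Σ(formed) = 5306 − 5067 = +239 kJ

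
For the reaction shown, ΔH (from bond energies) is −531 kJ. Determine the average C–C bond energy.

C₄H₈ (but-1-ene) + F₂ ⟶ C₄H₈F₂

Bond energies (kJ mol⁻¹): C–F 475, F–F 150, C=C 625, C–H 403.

D(C–C) ≈ 356 kJ/mol

Let D be the C–C bond energy.
Σ(broken) = 2×D + 8×403 + 1×625 + 1×150 = 3999 + 2D
Σ(formed) = 3×D + 2×475 + 8×403 = 4174 + 3D
ΔH = Σ(broken) − Σ(formed) = (3999 + 2D) − (4174 + 3D) = −175 − D
Setting this equal to −531 kJ gives D = 356 kJ/mol.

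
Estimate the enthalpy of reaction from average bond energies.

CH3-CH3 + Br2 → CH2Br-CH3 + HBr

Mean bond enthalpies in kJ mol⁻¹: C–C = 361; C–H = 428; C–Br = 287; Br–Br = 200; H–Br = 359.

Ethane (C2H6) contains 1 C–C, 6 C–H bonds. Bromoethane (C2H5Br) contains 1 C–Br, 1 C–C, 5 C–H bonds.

Bonds broken (reactants):
  Br–Br: 1 × 200 = 200
  C–C: 1 × 361 = 361
  C–H: 6 × 428 = 2568
  Σ(broken) = 3129 kJ
Bonds formed (products):
  C–Br: 1 × 287 = 287
  C–C: 1 × 361 = 361
  C–H: 5 × 428 = 2140
  H–Br: 1 × 359 = 359
  Σ(formed) = 3147 kJ
ΔH = Σ(broken) − Σ(formed) = 3129 − 3147 = −18 kJ

ΔH ≈ −18 kJ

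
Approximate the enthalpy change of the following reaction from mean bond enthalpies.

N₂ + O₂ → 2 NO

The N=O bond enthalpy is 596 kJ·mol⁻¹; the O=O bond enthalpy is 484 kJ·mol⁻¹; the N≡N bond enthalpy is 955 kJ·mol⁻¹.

Bonds broken (reactants):
  N≡N: 1 × 955 = 955
  O=O: 1 × 484 = 484
  Σ(broken) = 1439 kJ
Bonds formed (products):
  N=O: 2 × 596 = 1192
  Σ(formed) = 1192 kJ
ΔH = Σ(broken) − Σ(formed) = 1439 − 1192 = +247 kJ

ΔH ≈ +247 kJ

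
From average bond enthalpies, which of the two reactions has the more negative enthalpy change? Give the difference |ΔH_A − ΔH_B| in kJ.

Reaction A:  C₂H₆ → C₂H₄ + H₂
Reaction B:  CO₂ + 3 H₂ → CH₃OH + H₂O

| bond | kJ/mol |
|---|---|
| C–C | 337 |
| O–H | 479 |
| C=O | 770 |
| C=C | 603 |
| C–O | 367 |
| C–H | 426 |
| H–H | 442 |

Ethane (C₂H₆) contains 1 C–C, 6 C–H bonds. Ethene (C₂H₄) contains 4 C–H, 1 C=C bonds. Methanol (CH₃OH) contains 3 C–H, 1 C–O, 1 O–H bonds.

Reaction B, by 360 kJ

Reaction A:
  Bonds broken (reactants):
    C–C: 1 × 337 = 337
    C–H: 6 × 426 = 2556
    Σ(broken) = 2893 kJ
  Bonds formed (products):
    C–H: 4 × 426 = 1704
    C=C: 1 × 603 = 603
    H–H: 1 × 442 = 442
    Σ(formed) = 2749 kJ
  ΔH_A = 2893 − 2749 = +144 kJ
Reaction B:
  Bonds broken (reactants):
    C=O: 2 × 770 = 1540
    H–H: 3 × 442 = 1326
    Σ(broken) = 2866 kJ
  Bonds formed (products):
    C–H: 3 × 426 = 1278
    C–O: 1 × 367 = 367
    O–H: 3 × 479 = 1437
    Σ(formed) = 3082 kJ
  ΔH_B = 2866 − 3082 = −216 kJ
ΔH_A − ΔH_B = +360 kJ, so reaction B has the more negative ΔH; |ΔH_A − ΔH_B| = 360 kJ.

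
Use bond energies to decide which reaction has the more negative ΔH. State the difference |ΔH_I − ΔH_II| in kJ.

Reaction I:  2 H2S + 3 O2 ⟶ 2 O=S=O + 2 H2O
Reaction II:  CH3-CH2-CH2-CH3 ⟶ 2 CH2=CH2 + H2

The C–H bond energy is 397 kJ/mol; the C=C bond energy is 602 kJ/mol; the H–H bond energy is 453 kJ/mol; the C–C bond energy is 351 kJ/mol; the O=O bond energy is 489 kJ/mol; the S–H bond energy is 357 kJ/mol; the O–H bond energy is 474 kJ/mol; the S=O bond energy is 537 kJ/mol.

Reaction I, by 1339 kJ

Reaction I:
  Bonds broken (reactants):
    O=O: 3 × 489 = 1467
    S–H: 4 × 357 = 1428
    Σ(broken) = 2895 kJ
  Bonds formed (products):
    O–H: 4 × 474 = 1896
    S=O: 4 × 537 = 2148
    Σ(formed) = 4044 kJ
  ΔH_I = 2895 − 4044 = −1149 kJ
Reaction II:
  Bonds broken (reactants):
    C–C: 3 × 351 = 1053
    C–H: 10 × 397 = 3970
    Σ(broken) = 5023 kJ
  Bonds formed (products):
    C–H: 8 × 397 = 3176
    C=C: 2 × 602 = 1204
    H–H: 1 × 453 = 453
    Σ(formed) = 4833 kJ
  ΔH_II = 5023 − 4833 = +190 kJ
ΔH_I − ΔH_II = −1339 kJ, so reaction I has the more negative ΔH; |ΔH_I − ΔH_II| = 1339 kJ.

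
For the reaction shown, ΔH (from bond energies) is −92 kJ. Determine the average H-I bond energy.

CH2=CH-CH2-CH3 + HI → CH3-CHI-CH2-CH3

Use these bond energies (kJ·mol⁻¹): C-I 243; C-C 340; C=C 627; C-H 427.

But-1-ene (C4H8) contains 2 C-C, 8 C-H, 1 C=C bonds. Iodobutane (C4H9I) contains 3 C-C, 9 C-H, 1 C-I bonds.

Let D be the H-I bond energy.
Σ(broken) = 2×340 + 8×427 + 1×627 + 1×D = 4723 + D
Σ(formed) = 3×340 + 9×427 + 1×243 = 5106
ΔH = Σ(broken) − Σ(formed) = (4723 + D) − (5106) = −383 + D
Setting this equal to −92 kJ gives D = 291 kJ/mol.

D(H-I) ≈ 291 kJ/mol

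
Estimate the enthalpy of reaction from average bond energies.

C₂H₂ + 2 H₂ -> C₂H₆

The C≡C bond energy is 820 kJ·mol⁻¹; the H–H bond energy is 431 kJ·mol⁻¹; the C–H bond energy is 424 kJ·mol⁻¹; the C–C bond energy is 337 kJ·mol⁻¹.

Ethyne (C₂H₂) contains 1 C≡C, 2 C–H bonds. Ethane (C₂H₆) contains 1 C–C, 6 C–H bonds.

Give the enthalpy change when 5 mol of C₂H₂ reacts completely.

ΔH = −1755 kJ

Bonds broken (reactants):
  C≡C: 1 × 820 = 820
  C–H: 2 × 424 = 848
  H–H: 2 × 431 = 862
  Σ(broken) = 2530 kJ
Bonds formed (products):
  C–C: 1 × 337 = 337
  C–H: 6 × 424 = 2544
  Σ(formed) = 2881 kJ
ΔH = Σ(broken) − Σ(formed) = 2530 − 2881 = −351 kJ
For 5× the reaction as written: 5 × (−351) = −1755 kJ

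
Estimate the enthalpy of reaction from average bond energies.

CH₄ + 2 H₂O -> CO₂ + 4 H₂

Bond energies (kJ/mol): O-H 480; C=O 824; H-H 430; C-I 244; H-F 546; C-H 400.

ΔH ≈ +152 kJ

Bonds broken (reactants):
  C-H: 4 × 400 = 1600
  O-H: 4 × 480 = 1920
  Σ(broken) = 3520 kJ
Bonds formed (products):
  C=O: 2 × 824 = 1648
  H-H: 4 × 430 = 1720
  Σ(formed) = 3368 kJ
ΔH = Σ(broken) − Σ(formed) = 3520 − 3368 = +152 kJ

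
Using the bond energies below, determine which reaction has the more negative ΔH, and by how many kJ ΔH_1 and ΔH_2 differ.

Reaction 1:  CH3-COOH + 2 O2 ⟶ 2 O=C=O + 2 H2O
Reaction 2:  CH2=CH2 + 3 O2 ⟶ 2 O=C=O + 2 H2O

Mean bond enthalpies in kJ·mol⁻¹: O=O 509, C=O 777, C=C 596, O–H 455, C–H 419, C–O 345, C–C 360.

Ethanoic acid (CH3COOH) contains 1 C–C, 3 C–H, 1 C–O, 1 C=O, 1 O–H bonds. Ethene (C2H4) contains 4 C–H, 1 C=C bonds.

Reaction 1:
  Bonds broken (reactants):
    C–C: 1 × 360 = 360
    C–H: 3 × 419 = 1257
    C–O: 1 × 345 = 345
    C=O: 1 × 777 = 777
    O–H: 1 × 455 = 455
    O=O: 2 × 509 = 1018
    Σ(broken) = 4212 kJ
  Bonds formed (products):
    C=O: 4 × 777 = 3108
    O–H: 4 × 455 = 1820
    Σ(formed) = 4928 kJ
  ΔH_1 = 4212 − 4928 = −716 kJ
Reaction 2:
  Bonds broken (reactants):
    C–H: 4 × 419 = 1676
    C=C: 1 × 596 = 596
    O=O: 3 × 509 = 1527
    Σ(broken) = 3799 kJ
  Bonds formed (products):
    C=O: 4 × 777 = 3108
    O–H: 4 × 455 = 1820
    Σ(formed) = 4928 kJ
  ΔH_2 = 3799 − 4928 = −1129 kJ
ΔH_1 − ΔH_2 = +413 kJ, so reaction 2 has the more negative ΔH; |ΔH_1 − ΔH_2| = 413 kJ.

Reaction 2, by 413 kJ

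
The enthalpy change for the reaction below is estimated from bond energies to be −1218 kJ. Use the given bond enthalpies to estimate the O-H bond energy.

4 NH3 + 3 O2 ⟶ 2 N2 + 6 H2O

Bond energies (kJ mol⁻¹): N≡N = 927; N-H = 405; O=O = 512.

D(O-H) ≈ 480 kJ/mol

Let D be the O-H bond energy.
Σ(broken) = 12×405 + 3×512 = 6396
Σ(formed) = 2×927 + 12×D = 1854 + 12D
ΔH = Σ(broken) − Σ(formed) = (6396) − (1854 + 12D) = +4542 − 12D
Setting this equal to −1218 kJ gives 12D = 5760, so D = 480 kJ/mol.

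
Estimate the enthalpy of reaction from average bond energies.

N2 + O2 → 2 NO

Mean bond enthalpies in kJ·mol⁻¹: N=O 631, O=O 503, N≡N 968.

Bonds broken (reactants):
  N≡N: 1 × 968 = 968
  O=O: 1 × 503 = 503
  Σ(broken) = 1471 kJ
Bonds formed (products):
  N=O: 2 × 631 = 1262
  Σ(formed) = 1262 kJ
ΔH = Σ(broken) − Σ(formed) = 1471 − 1262 = +209 kJ

ΔH ≈ +209 kJ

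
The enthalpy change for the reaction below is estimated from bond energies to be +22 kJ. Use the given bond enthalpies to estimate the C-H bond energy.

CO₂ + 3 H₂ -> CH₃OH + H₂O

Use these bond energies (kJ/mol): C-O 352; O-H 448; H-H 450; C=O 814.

D(C-H) ≈ 420 kJ/mol

Let D be the C-H bond energy.
Σ(broken) = 2×814 + 3×450 = 2978
Σ(formed) = 3×D + 1×352 + 3×448 = 1696 + 3D
ΔH = Σ(broken) − Σ(formed) = (2978) − (1696 + 3D) = +1282 − 3D
Setting this equal to +22 kJ gives 3D = 1260, so D = 420 kJ/mol.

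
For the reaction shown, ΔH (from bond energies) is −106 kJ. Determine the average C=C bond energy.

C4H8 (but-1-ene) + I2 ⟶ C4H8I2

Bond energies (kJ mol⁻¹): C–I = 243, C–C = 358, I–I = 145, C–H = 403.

D(C=C) ≈ 593 kJ/mol

Let D be the C=C bond energy.
Σ(broken) = 2×358 + 8×403 + 1×D + 1×145 = 4085 + D
Σ(formed) = 3×358 + 8×403 + 2×243 = 4784
ΔH = Σ(broken) − Σ(formed) = (4085 + D) − (4784) = −699 + D
Setting this equal to −106 kJ gives D = 593 kJ/mol.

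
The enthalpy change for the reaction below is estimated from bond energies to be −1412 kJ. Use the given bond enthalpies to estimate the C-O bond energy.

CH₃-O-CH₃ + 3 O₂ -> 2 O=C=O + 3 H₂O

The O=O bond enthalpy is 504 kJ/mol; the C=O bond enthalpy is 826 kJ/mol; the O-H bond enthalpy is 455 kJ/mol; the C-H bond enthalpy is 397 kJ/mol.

D(C-O) ≈ 364 kJ/mol

Let D be the C-O bond energy.
Σ(broken) = 6×397 + 2×D + 3×504 = 3894 + 2D
Σ(formed) = 4×826 + 6×455 = 6034
ΔH = Σ(broken) − Σ(formed) = (3894 + 2D) − (6034) = −2140 + 2D
Setting this equal to −1412 kJ gives 2D = 728, so D = 364 kJ/mol.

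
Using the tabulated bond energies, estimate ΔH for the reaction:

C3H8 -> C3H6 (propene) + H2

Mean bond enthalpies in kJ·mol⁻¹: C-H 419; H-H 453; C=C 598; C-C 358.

ΔH ≈ +145 kJ

Bonds broken (reactants):
  C-C: 2 × 358 = 716
  C-H: 8 × 419 = 3352
  Σ(broken) = 4068 kJ
Bonds formed (products):
  C-C: 1 × 358 = 358
  C-H: 6 × 419 = 2514
  C=C: 1 × 598 = 598
  H-H: 1 × 453 = 453
  Σ(formed) = 3923 kJ
ΔH = Σ(broken) − Σ(formed) = 4068 − 3923 = +145 kJ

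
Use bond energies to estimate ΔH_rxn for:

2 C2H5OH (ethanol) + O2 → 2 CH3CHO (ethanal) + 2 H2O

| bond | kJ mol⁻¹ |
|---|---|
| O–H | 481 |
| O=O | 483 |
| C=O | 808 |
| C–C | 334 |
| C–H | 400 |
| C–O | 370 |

Bonds broken (reactants):
  C–C: 2 × 334 = 668
  C–H: 10 × 400 = 4000
  C–O: 2 × 370 = 740
  O–H: 2 × 481 = 962
  O=O: 1 × 483 = 483
  Σ(broken) = 6853 kJ
Bonds formed (products):
  C–C: 2 × 334 = 668
  C–H: 8 × 400 = 3200
  C=O: 2 × 808 = 1616
  O–H: 4 × 481 = 1924
  Σ(formed) = 7408 kJ
ΔH = Σ(broken) − Σ(formed) = 6853 − 7408 = −555 kJ

ΔH ≈ −555 kJ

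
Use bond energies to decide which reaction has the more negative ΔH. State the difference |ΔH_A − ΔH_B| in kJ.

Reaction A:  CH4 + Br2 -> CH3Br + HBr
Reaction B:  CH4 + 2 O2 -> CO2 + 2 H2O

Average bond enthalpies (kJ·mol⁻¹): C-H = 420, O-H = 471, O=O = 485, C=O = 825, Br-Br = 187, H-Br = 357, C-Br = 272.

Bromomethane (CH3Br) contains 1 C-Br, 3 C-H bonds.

Reaction A:
  Bonds broken (reactants):
    Br-Br: 1 × 187 = 187
    C-H: 4 × 420 = 1680
    Σ(broken) = 1867 kJ
  Bonds formed (products):
    C-Br: 1 × 272 = 272
    C-H: 3 × 420 = 1260
    H-Br: 1 × 357 = 357
    Σ(formed) = 1889 kJ
  ΔH_A = 1867 − 1889 = −22 kJ
Reaction B:
  Bonds broken (reactants):
    C-H: 4 × 420 = 1680
    O=O: 2 × 485 = 970
    Σ(broken) = 2650 kJ
  Bonds formed (products):
    C=O: 2 × 825 = 1650
    O-H: 4 × 471 = 1884
    Σ(formed) = 3534 kJ
  ΔH_B = 2650 − 3534 = −884 kJ
ΔH_A − ΔH_B = +862 kJ, so reaction B has the more negative ΔH; |ΔH_A − ΔH_B| = 862 kJ.

Reaction B, by 862 kJ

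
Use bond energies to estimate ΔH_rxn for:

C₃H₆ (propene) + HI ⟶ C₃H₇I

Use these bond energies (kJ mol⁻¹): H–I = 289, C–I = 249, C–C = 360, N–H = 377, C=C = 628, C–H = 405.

ΔH ≈ −97 kJ

Bonds broken (reactants):
  C–C: 1 × 360 = 360
  C–H: 6 × 405 = 2430
  C=C: 1 × 628 = 628
  H–I: 1 × 289 = 289
  Σ(broken) = 3707 kJ
Bonds formed (products):
  C–C: 2 × 360 = 720
  C–H: 7 × 405 = 2835
  C–I: 1 × 249 = 249
  Σ(formed) = 3804 kJ
ΔH = Σ(broken) − Σ(formed) = 3707 − 3804 = −97 kJ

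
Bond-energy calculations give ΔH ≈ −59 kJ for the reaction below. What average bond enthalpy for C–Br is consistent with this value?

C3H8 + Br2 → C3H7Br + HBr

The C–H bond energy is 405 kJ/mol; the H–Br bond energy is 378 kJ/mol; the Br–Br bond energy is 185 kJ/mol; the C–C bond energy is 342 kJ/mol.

D(C–Br) ≈ 271 kJ/mol

Let D be the C–Br bond energy.
Σ(broken) = 1×185 + 2×342 + 8×405 = 4109
Σ(formed) = 1×D + 2×342 + 7×405 + 1×378 = 3897 + D
ΔH = Σ(broken) − Σ(formed) = (4109) − (3897 + D) = +212 − D
Setting this equal to −59 kJ gives D = 271 kJ/mol.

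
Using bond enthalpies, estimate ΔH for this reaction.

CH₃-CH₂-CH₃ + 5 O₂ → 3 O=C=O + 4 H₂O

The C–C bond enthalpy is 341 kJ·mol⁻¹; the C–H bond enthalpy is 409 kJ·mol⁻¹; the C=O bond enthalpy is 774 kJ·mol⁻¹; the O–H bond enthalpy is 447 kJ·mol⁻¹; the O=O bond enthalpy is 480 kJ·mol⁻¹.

ΔH ≈ −1866 kJ

Bonds broken (reactants):
  C–C: 2 × 341 = 682
  C–H: 8 × 409 = 3272
  O=O: 5 × 480 = 2400
  Σ(broken) = 6354 kJ
Bonds formed (products):
  C=O: 6 × 774 = 4644
  O–H: 8 × 447 = 3576
  Σ(formed) = 8220 kJ
ΔH = Σ(broken) − Σ(formed) = 6354 − 8220 = −1866 kJ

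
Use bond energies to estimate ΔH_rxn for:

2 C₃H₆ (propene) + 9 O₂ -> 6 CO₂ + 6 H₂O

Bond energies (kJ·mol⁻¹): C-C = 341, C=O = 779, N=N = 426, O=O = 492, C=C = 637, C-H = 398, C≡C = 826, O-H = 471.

ΔH ≈ −3840 kJ

Bonds broken (reactants):
  C-C: 2 × 341 = 682
  C-H: 12 × 398 = 4776
  C=C: 2 × 637 = 1274
  O=O: 9 × 492 = 4428
  Σ(broken) = 11160 kJ
Bonds formed (products):
  C=O: 12 × 779 = 9348
  O-H: 12 × 471 = 5652
  Σ(formed) = 15000 kJ
ΔH = Σ(broken) − Σ(formed) = 11160 − 15000 = −3840 kJ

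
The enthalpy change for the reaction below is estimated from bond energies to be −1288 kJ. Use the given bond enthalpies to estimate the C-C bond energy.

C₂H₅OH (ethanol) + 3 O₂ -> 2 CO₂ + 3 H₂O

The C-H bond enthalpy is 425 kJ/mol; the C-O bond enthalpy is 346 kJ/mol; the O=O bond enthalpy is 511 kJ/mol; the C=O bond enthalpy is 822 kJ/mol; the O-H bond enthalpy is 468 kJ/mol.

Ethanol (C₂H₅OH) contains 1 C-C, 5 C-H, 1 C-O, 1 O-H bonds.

Let D be the C-C bond energy.
Σ(broken) = 1×D + 5×425 + 1×346 + 1×468 + 3×511 = 4472 + D
Σ(formed) = 4×822 + 6×468 = 6096
ΔH = Σ(broken) − Σ(formed) = (4472 + D) − (6096) = −1624 + D
Setting this equal to −1288 kJ gives D = 336 kJ/mol.

D(C-C) ≈ 336 kJ/mol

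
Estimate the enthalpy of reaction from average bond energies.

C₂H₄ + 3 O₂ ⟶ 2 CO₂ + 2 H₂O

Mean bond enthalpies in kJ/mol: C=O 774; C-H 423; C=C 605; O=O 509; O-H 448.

ΔH ≈ −1064 kJ

Bonds broken (reactants):
  C-H: 4 × 423 = 1692
  C=C: 1 × 605 = 605
  O=O: 3 × 509 = 1527
  Σ(broken) = 3824 kJ
Bonds formed (products):
  C=O: 4 × 774 = 3096
  O-H: 4 × 448 = 1792
  Σ(formed) = 4888 kJ
ΔH = Σ(broken) − Σ(formed) = 3824 − 4888 = −1064 kJ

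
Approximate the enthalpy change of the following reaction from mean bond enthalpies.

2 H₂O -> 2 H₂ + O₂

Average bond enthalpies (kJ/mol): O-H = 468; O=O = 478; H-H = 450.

ΔH ≈ +494 kJ

Bonds broken (reactants):
  O-H: 4 × 468 = 1872
  Σ(broken) = 1872 kJ
Bonds formed (products):
  H-H: 2 × 450 = 900
  O=O: 1 × 478 = 478
  Σ(formed) = 1378 kJ
ΔH = Σ(broken) − Σ(formed) = 1872 − 1378 = +494 kJ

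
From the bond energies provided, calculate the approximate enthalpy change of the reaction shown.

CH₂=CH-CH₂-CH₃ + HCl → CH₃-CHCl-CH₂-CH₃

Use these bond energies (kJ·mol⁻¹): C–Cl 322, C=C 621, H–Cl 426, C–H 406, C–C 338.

Bonds broken (reactants):
  C–C: 2 × 338 = 676
  C–H: 8 × 406 = 3248
  C=C: 1 × 621 = 621
  H–Cl: 1 × 426 = 426
  Σ(broken) = 4971 kJ
Bonds formed (products):
  C–C: 3 × 338 = 1014
  C–Cl: 1 × 322 = 322
  C–H: 9 × 406 = 3654
  Σ(formed) = 4990 kJ
ΔH = Σ(broken) − Σ(formed) = 4971 − 4990 = −19 kJ

ΔH ≈ −19 kJ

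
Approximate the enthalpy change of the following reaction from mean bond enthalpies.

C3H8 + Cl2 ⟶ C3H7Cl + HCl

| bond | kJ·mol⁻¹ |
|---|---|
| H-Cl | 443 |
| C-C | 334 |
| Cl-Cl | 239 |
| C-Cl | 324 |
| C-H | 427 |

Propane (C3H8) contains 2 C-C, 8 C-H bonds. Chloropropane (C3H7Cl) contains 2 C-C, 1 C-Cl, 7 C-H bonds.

Bonds broken (reactants):
  C-C: 2 × 334 = 668
  C-H: 8 × 427 = 3416
  Cl-Cl: 1 × 239 = 239
  Σ(broken) = 4323 kJ
Bonds formed (products):
  C-C: 2 × 334 = 668
  C-Cl: 1 × 324 = 324
  C-H: 7 × 427 = 2989
  H-Cl: 1 × 443 = 443
  Σ(formed) = 4424 kJ
ΔH = Σ(broken) − Σ(formed) = 4323 − 4424 = −101 kJ

ΔH ≈ −101 kJ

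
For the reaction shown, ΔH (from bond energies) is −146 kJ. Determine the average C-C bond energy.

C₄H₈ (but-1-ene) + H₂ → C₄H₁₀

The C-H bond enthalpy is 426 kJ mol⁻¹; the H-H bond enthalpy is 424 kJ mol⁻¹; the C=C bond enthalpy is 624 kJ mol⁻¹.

Let D be the C-C bond energy.
Σ(broken) = 2×D + 8×426 + 1×624 + 1×424 = 4456 + 2D
Σ(formed) = 3×D + 10×426 = 4260 + 3D
ΔH = Σ(broken) − Σ(formed) = (4456 + 2D) − (4260 + 3D) = +196 − D
Setting this equal to −146 kJ gives D = 342 kJ/mol.

D(C-C) ≈ 342 kJ/mol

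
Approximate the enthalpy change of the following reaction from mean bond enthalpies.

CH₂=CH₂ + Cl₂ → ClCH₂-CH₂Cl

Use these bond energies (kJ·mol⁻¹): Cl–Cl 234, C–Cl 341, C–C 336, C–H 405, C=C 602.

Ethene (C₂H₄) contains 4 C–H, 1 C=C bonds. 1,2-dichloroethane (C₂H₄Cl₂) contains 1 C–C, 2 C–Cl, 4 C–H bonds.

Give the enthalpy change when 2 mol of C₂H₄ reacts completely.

Bonds broken (reactants):
  C–H: 4 × 405 = 1620
  C=C: 1 × 602 = 602
  Cl–Cl: 1 × 234 = 234
  Σ(broken) = 2456 kJ
Bonds formed (products):
  C–C: 1 × 336 = 336
  C–Cl: 2 × 341 = 682
  C–H: 4 × 405 = 1620
  Σ(formed) = 2638 kJ
ΔH = Σ(broken) − Σ(formed) = 2456 − 2638 = −182 kJ
For 2× the reaction as written: 2 × (−182) = −364 kJ

ΔH = −364 kJ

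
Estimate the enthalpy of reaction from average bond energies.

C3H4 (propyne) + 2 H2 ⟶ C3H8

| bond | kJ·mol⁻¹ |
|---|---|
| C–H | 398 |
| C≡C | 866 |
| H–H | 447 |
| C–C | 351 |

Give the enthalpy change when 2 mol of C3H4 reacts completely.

ΔH = −366 kJ

Bonds broken (reactants):
  C≡C: 1 × 866 = 866
  C–C: 1 × 351 = 351
  C–H: 4 × 398 = 1592
  H–H: 2 × 447 = 894
  Σ(broken) = 3703 kJ
Bonds formed (products):
  C–C: 2 × 351 = 702
  C–H: 8 × 398 = 3184
  Σ(formed) = 3886 kJ
ΔH = Σ(broken) − Σ(formed) = 3703 − 3886 = −183 kJ
For 2× the reaction as written: 2 × (−183) = −366 kJ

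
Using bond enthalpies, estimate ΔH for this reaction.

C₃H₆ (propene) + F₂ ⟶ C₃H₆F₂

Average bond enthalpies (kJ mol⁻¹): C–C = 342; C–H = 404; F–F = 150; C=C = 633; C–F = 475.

Bonds broken (reactants):
  C–C: 1 × 342 = 342
  C–H: 6 × 404 = 2424
  C=C: 1 × 633 = 633
  F–F: 1 × 150 = 150
  Σ(broken) = 3549 kJ
Bonds formed (products):
  C–C: 2 × 342 = 684
  C–F: 2 × 475 = 950
  C–H: 6 × 404 = 2424
  Σ(formed) = 4058 kJ
ΔH = Σ(broken) − Σ(formed) = 3549 − 4058 = −509 kJ

ΔH ≈ −509 kJ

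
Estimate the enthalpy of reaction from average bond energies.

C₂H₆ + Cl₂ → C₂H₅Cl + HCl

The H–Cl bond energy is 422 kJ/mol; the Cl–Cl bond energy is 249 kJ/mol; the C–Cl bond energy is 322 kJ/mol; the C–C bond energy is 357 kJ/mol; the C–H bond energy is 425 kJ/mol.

Bonds broken (reactants):
  C–C: 1 × 357 = 357
  C–H: 6 × 425 = 2550
  Cl–Cl: 1 × 249 = 249
  Σ(broken) = 3156 kJ
Bonds formed (products):
  C–C: 1 × 357 = 357
  C–Cl: 1 × 322 = 322
  C–H: 5 × 425 = 2125
  H–Cl: 1 × 422 = 422
  Σ(formed) = 3226 kJ
ΔH = Σ(broken) − Σ(formed) = 3156 − 3226 = −70 kJ

ΔH ≈ −70 kJ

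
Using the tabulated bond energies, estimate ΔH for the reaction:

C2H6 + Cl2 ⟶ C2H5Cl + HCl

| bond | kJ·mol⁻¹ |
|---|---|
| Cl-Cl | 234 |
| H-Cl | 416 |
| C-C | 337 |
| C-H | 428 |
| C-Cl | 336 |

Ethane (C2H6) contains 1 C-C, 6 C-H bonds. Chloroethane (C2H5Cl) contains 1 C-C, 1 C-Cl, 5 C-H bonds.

ΔH ≈ −90 kJ

Bonds broken (reactants):
  C-C: 1 × 337 = 337
  C-H: 6 × 428 = 2568
  Cl-Cl: 1 × 234 = 234
  Σ(broken) = 3139 kJ
Bonds formed (products):
  C-C: 1 × 337 = 337
  C-Cl: 1 × 336 = 336
  C-H: 5 × 428 = 2140
  H-Cl: 1 × 416 = 416
  Σ(formed) = 3229 kJ
ΔH = Σ(broken) − Σ(formed) = 3139 − 3229 = −90 kJ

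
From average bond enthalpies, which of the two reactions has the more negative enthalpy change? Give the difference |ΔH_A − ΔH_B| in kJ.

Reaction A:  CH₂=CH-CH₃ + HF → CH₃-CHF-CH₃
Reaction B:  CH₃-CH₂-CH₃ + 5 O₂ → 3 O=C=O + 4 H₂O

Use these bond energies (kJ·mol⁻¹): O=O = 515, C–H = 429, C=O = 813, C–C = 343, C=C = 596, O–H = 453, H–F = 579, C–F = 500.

Reaction A:
  Bonds broken (reactants):
    C–C: 1 × 343 = 343
    C–H: 6 × 429 = 2574
    C=C: 1 × 596 = 596
    H–F: 1 × 579 = 579
    Σ(broken) = 4092 kJ
  Bonds formed (products):
    C–C: 2 × 343 = 686
    C–F: 1 × 500 = 500
    C–H: 7 × 429 = 3003
    Σ(formed) = 4189 kJ
  ΔH_A = 4092 − 4189 = −97 kJ
Reaction B:
  Bonds broken (reactants):
    C–C: 2 × 343 = 686
    C–H: 8 × 429 = 3432
    O=O: 5 × 515 = 2575
    Σ(broken) = 6693 kJ
  Bonds formed (products):
    C=O: 6 × 813 = 4878
    O–H: 8 × 453 = 3624
    Σ(formed) = 8502 kJ
  ΔH_B = 6693 − 8502 = −1809 kJ
ΔH_A − ΔH_B = +1712 kJ, so reaction B has the more negative ΔH; |ΔH_A − ΔH_B| = 1712 kJ.

Reaction B, by 1712 kJ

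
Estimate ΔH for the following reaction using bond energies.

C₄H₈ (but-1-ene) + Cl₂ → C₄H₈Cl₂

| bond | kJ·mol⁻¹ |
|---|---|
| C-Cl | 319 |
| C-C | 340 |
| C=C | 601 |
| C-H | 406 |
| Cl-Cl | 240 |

ΔH ≈ −137 kJ

Bonds broken (reactants):
  C-C: 2 × 340 = 680
  C-H: 8 × 406 = 3248
  C=C: 1 × 601 = 601
  Cl-Cl: 1 × 240 = 240
  Σ(broken) = 4769 kJ
Bonds formed (products):
  C-C: 3 × 340 = 1020
  C-Cl: 2 × 319 = 638
  C-H: 8 × 406 = 3248
  Σ(formed) = 4906 kJ
ΔH = Σ(broken) − Σ(formed) = 4769 − 4906 = −137 kJ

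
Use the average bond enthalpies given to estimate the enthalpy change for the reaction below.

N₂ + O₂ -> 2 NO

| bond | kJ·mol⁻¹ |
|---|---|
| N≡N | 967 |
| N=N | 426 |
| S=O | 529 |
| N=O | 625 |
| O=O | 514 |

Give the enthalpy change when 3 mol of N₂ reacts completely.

Bonds broken (reactants):
  N≡N: 1 × 967 = 967
  O=O: 1 × 514 = 514
  Σ(broken) = 1481 kJ
Bonds formed (products):
  N=O: 2 × 625 = 1250
  Σ(formed) = 1250 kJ
ΔH = Σ(broken) − Σ(formed) = 1481 − 1250 = +231 kJ
For 3× the reaction as written: 3 × (+231) = +693 kJ

ΔH = +693 kJ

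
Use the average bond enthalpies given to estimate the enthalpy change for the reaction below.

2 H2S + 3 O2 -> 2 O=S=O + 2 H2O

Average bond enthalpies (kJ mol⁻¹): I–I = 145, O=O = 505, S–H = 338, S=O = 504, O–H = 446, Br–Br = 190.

Bonds broken (reactants):
  O=O: 3 × 505 = 1515
  S–H: 4 × 338 = 1352
  Σ(broken) = 2867 kJ
Bonds formed (products):
  O–H: 4 × 446 = 1784
  S=O: 4 × 504 = 2016
  Σ(formed) = 3800 kJ
ΔH = Σ(broken) − Σ(formed) = 2867 − 3800 = −933 kJ

ΔH ≈ −933 kJ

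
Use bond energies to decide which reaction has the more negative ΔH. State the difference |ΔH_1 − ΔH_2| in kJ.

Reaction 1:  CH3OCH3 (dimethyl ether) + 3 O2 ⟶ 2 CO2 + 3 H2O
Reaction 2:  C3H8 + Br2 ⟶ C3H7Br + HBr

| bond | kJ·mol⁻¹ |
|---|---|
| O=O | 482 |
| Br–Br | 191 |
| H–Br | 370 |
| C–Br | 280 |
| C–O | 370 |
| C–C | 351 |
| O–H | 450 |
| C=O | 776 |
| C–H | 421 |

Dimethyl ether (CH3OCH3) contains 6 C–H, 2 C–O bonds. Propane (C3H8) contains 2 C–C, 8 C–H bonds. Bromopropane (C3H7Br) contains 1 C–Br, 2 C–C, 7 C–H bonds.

Reaction 1:
  Bonds broken (reactants):
    C–H: 6 × 421 = 2526
    C–O: 2 × 370 = 740
    O=O: 3 × 482 = 1446
    Σ(broken) = 4712 kJ
  Bonds formed (products):
    C=O: 4 × 776 = 3104
    O–H: 6 × 450 = 2700
    Σ(formed) = 5804 kJ
  ΔH_1 = 4712 − 5804 = −1092 kJ
Reaction 2:
  Bonds broken (reactants):
    Br–Br: 1 × 191 = 191
    C–C: 2 × 351 = 702
    C–H: 8 × 421 = 3368
    Σ(broken) = 4261 kJ
  Bonds formed (products):
    C–Br: 1 × 280 = 280
    C–C: 2 × 351 = 702
    C–H: 7 × 421 = 2947
    H–Br: 1 × 370 = 370
    Σ(formed) = 4299 kJ
  ΔH_2 = 4261 − 4299 = −38 kJ
ΔH_1 − ΔH_2 = −1054 kJ, so reaction 1 has the more negative ΔH; |ΔH_1 − ΔH_2| = 1054 kJ.

Reaction 1, by 1054 kJ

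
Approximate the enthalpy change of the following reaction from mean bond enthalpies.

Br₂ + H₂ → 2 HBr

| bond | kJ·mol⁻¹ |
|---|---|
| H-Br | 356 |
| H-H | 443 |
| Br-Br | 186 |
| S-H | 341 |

Bonds broken (reactants):
  Br-Br: 1 × 186 = 186
  H-H: 1 × 443 = 443
  Σ(broken) = 629 kJ
Bonds formed (products):
  H-Br: 2 × 356 = 712
  Σ(formed) = 712 kJ
ΔH = Σ(broken) − Σ(formed) = 629 − 712 = −83 kJ

ΔH ≈ −83 kJ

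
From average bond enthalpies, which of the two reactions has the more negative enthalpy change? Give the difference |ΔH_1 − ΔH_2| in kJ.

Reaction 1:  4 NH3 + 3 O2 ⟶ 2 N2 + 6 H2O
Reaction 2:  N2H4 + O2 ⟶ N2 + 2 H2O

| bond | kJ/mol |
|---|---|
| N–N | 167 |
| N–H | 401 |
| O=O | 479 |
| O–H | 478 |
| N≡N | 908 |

Reaction 1, by 733 kJ

Reaction 1:
  Bonds broken (reactants):
    N–H: 12 × 401 = 4812
    O=O: 3 × 479 = 1437
    Σ(broken) = 6249 kJ
  Bonds formed (products):
    N≡N: 2 × 908 = 1816
    O–H: 12 × 478 = 5736
    Σ(formed) = 7552 kJ
  ΔH_1 = 6249 − 7552 = −1303 kJ
Reaction 2:
  Bonds broken (reactants):
    N–H: 4 × 401 = 1604
    N–N: 1 × 167 = 167
    O=O: 1 × 479 = 479
    Σ(broken) = 2250 kJ
  Bonds formed (products):
    N≡N: 1 × 908 = 908
    O–H: 4 × 478 = 1912
    Σ(formed) = 2820 kJ
  ΔH_2 = 2250 − 2820 = −570 kJ
ΔH_1 − ΔH_2 = −733 kJ, so reaction 1 has the more negative ΔH; |ΔH_1 − ΔH_2| = 733 kJ.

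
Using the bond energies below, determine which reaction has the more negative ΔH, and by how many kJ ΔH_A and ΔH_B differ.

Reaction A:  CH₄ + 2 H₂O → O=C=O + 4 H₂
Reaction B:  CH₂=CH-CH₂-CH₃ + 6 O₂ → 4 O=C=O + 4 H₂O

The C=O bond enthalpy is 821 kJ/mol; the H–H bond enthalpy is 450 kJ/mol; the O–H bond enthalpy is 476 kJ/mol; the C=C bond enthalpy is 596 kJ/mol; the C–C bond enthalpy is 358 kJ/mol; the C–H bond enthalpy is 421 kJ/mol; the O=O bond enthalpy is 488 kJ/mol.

Reaction B, by 2914 kJ

Reaction A:
  Bonds broken (reactants):
    C–H: 4 × 421 = 1684
    O–H: 4 × 476 = 1904
    Σ(broken) = 3588 kJ
  Bonds formed (products):
    C=O: 2 × 821 = 1642
    H–H: 4 × 450 = 1800
    Σ(formed) = 3442 kJ
  ΔH_A = 3588 − 3442 = +146 kJ
Reaction B:
  Bonds broken (reactants):
    C–C: 2 × 358 = 716
    C–H: 8 × 421 = 3368
    C=C: 1 × 596 = 596
    O=O: 6 × 488 = 2928
    Σ(broken) = 7608 kJ
  Bonds formed (products):
    C=O: 8 × 821 = 6568
    O–H: 8 × 476 = 3808
    Σ(formed) = 10376 kJ
  ΔH_B = 7608 − 10376 = −2768 kJ
ΔH_A − ΔH_B = +2914 kJ, so reaction B has the more negative ΔH; |ΔH_A − ΔH_B| = 2914 kJ.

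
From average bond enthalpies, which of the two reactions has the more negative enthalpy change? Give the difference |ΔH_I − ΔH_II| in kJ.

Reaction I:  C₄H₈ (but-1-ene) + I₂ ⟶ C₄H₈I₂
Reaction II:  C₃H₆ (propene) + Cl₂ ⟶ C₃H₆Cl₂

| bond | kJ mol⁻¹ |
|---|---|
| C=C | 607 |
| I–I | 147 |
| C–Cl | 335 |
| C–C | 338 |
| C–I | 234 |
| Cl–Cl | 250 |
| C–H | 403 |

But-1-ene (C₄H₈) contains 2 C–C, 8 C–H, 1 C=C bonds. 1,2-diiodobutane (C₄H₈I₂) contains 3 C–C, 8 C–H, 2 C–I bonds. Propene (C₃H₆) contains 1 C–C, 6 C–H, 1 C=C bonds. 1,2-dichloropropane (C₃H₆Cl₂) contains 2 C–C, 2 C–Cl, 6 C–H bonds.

Reaction II, by 99 kJ

Reaction I:
  Bonds broken (reactants):
    C–C: 2 × 338 = 676
    C–H: 8 × 403 = 3224
    C=C: 1 × 607 = 607
    I–I: 1 × 147 = 147
    Σ(broken) = 4654 kJ
  Bonds formed (products):
    C–C: 3 × 338 = 1014
    C–H: 8 × 403 = 3224
    C–I: 2 × 234 = 468
    Σ(formed) = 4706 kJ
  ΔH_I = 4654 − 4706 = −52 kJ
Reaction II:
  Bonds broken (reactants):
    C–C: 1 × 338 = 338
    C–H: 6 × 403 = 2418
    C=C: 1 × 607 = 607
    Cl–Cl: 1 × 250 = 250
    Σ(broken) = 3613 kJ
  Bonds formed (products):
    C–C: 2 × 338 = 676
    C–Cl: 2 × 335 = 670
    C–H: 6 × 403 = 2418
    Σ(formed) = 3764 kJ
  ΔH_II = 3613 − 3764 = −151 kJ
ΔH_I − ΔH_II = +99 kJ, so reaction II has the more negative ΔH; |ΔH_I − ΔH_II| = 99 kJ.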